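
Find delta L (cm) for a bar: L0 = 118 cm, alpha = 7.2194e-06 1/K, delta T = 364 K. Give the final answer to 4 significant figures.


dL = L0 * alpha * dT
dL = 118 * 7.2194e-06 * 364
dL = 0.3101 cm


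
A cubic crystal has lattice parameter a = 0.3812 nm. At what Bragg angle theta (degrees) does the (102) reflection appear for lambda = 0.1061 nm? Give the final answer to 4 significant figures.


d = a / sqrt(h^2+k^2+l^2)
d = 0.3812 / sqrt(5) = 0.170478 nm
lambda = 2*d*sin(theta)  =>  sin(theta) = lambda / (2*d)
sin(theta) = 0.1061 / (2 * 0.170478) = 0.311184
theta = 18.13 deg


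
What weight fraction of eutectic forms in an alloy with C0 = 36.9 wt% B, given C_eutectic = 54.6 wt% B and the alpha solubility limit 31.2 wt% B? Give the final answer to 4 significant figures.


f_primary = (C_e - C0) / (C_e - C_alpha_max)
f_primary = (54.6 - 36.9) / (54.6 - 31.2)
f_primary = 0.75641
f_eutectic = 1 - 0.75641 = 0.2436


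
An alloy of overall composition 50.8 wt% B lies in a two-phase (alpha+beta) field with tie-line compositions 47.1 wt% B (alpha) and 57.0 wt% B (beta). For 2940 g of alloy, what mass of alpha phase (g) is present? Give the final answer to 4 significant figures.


f_alpha = (C_beta - C0) / (C_beta - C_alpha)
f_alpha = (57.0 - 50.8) / (57.0 - 47.1) = 0.626263
m_alpha = f_alpha * m_total = 0.626263 * 2940 = 1841 g


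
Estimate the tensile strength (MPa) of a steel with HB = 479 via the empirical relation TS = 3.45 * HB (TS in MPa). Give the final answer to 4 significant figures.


TS (MPa) = 3.45 * HB
TS = 3.45 * 479
TS = 1653 MPa


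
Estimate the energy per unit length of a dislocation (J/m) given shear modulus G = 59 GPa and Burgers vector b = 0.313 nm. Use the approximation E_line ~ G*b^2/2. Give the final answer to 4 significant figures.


E = G*b^2/2
b = 0.313 nm = 3.13e-10 m
G = 59 GPa = 5.9e+10 Pa
E = 0.5 * 5.9e+10 * (3.13e-10)^2
E = 2.89e-09 J/m


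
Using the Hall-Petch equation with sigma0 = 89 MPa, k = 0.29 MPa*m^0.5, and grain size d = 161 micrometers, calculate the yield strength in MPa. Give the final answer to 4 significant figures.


sigma_y = sigma0 + k / sqrt(d)
d = 161 um = 1.61e-04 m
sigma_y = 89 + 0.29 / sqrt(1.61e-04)
sigma_y = 111.9 MPa


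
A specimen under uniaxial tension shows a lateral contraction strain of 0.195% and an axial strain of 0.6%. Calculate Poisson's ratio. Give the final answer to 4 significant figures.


nu = -epsilon_lat / epsilon_axial
Lateral strain is contraction (negative), so using magnitudes:
nu = 0.195 / 0.6
nu = 0.325


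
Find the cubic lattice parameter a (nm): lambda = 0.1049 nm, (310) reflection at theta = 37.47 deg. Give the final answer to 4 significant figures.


d = lambda / (2*sin(theta))
d = 0.1049 / (2*sin(37.47 deg))
d = 0.0862174 nm
a = d * sqrt(h^2+k^2+l^2) = 0.0862174 * sqrt(10)
a = 0.2726 nm


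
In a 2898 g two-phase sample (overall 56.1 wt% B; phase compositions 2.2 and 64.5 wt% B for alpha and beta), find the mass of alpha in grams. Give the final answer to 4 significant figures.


f_alpha = (C_beta - C0) / (C_beta - C_alpha)
f_alpha = (64.5 - 56.1) / (64.5 - 2.2) = 0.134831
m_alpha = f_alpha * m_total = 0.134831 * 2898 = 390.7 g


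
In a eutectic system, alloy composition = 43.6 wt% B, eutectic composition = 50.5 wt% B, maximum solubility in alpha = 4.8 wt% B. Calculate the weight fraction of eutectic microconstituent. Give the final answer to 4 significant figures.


f_primary = (C_e - C0) / (C_e - C_alpha_max)
f_primary = (50.5 - 43.6) / (50.5 - 4.8)
f_primary = 0.150985
f_eutectic = 1 - 0.150985 = 0.849


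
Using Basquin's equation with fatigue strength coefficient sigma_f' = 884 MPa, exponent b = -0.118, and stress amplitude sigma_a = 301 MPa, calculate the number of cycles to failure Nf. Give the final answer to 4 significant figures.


sigma_a = sigma_f' * (2*Nf)^b
2*Nf = (sigma_a / sigma_f')^(1/b)
2*Nf = (301 / 884)^(1/-0.118)
2*Nf = 9228.55
Nf = 4614 cycles


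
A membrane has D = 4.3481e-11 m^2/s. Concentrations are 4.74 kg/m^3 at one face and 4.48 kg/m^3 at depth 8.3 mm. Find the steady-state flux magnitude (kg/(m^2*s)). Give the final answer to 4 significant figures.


J = -D * (dC/dx) = D * (C1 - C2) / dx
J = 4.3481e-11 * (4.74 - 4.48) / 8.3e-03
J = 1.362e-09 kg/(m^2*s)


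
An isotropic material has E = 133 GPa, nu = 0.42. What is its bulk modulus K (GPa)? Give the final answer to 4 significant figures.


K = E / (3*(1-2*nu))
K = 133 / (3*(1-2*0.42))
K = 277.1 GPa


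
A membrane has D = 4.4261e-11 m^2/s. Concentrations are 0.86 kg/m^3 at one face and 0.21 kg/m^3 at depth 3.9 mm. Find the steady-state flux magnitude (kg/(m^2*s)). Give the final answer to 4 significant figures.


J = -D * (dC/dx) = D * (C1 - C2) / dx
J = 4.4261e-11 * (0.86 - 0.21) / 3.9e-03
J = 7.377e-09 kg/(m^2*s)


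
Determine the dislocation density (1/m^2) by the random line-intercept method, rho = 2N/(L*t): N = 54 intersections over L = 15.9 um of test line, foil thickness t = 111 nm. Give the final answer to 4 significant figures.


rho = 2N / (L * t)
L = 15.9 um = 1.59e-05 m, t = 111 nm = 1.11e-07 m
rho = 2 * 54 / (1.59e-05 * 1.11e-07)
rho = 6.119e+13 1/m^2


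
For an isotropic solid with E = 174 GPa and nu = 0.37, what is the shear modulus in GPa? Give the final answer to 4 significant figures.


G = E / (2*(1+nu))
G = 174 / (2*(1+0.37))
G = 63.5 GPa


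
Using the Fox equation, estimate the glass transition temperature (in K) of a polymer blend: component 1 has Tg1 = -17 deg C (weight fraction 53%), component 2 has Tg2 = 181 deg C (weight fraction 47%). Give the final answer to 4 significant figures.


1/Tg = w1/Tg1 + w2/Tg2 (in Kelvin)
Tg1 = 256.15 K, Tg2 = 454.15 K
1/Tg = 0.53/256.15 + 0.47/454.15
Tg = 322.2 K


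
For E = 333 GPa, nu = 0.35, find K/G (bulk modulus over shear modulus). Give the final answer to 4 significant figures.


G = E / (2*(1+nu))
G = 333 / (2*(1+0.35)) = 123.333 GPa
K = E / (3*(1-2*nu))
K = 333 / (3*(1-2*0.35)) = 370 GPa
K/G = 370 / 123.333 = 3


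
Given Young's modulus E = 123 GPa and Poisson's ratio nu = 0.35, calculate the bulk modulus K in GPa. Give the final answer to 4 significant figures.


K = E / (3*(1-2*nu))
K = 123 / (3*(1-2*0.35))
K = 136.7 GPa


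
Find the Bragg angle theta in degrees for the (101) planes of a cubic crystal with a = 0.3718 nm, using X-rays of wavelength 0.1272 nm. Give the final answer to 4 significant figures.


d = a / sqrt(h^2+k^2+l^2)
d = 0.3718 / sqrt(2) = 0.262902 nm
lambda = 2*d*sin(theta)  =>  sin(theta) = lambda / (2*d)
sin(theta) = 0.1272 / (2 * 0.262902) = 0.241915
theta = 14 deg


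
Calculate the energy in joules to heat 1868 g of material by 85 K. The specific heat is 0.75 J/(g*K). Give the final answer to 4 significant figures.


Q = m * cp * dT
Q = 1868 * 0.75 * 85
Q = 119100 J


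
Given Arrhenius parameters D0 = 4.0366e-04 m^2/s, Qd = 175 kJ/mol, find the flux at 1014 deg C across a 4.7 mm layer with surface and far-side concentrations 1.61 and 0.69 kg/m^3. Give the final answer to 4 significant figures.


Step 1: D = D0 * exp(-Qd/(R*T))
T = 1014 + 273.15 = 1287.15 K
D = 4.0366e-04 * exp(-175e3 / (8.314 * 1287.15)) = 3.19135e-11 m^2/s
Step 2: J = D * (C1 - C2) / dx
J = 3.19135e-11 * (1.61 - 0.69) / 4.7e-03
J = 6.247e-09 kg/(m^2*s)


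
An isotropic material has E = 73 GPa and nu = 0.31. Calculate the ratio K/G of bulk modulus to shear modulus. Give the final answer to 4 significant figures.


G = E / (2*(1+nu))
G = 73 / (2*(1+0.31)) = 27.8626 GPa
K = E / (3*(1-2*nu))
K = 73 / (3*(1-2*0.31)) = 64.0351 GPa
K/G = 64.0351 / 27.8626 = 2.298


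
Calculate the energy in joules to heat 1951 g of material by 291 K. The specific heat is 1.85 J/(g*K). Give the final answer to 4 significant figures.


Q = m * cp * dT
Q = 1951 * 1.85 * 291
Q = 1.05e+06 J


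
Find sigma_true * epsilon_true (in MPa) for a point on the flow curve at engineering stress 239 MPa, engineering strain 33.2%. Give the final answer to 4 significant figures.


sigma_true = sigma_eng * (1 + epsilon_eng)
sigma_true = 239 * (1 + 0.332) = 318.348 MPa
epsilon_true = ln(1 + epsilon_eng)
epsilon_true = ln(1 + 0.332) = 0.286682
sigma_true * epsilon_true = 318.348 * 0.286682 = 91.26 MPa


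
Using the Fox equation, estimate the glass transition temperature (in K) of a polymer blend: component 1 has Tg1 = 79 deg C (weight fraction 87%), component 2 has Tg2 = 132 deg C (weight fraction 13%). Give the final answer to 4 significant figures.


1/Tg = w1/Tg1 + w2/Tg2 (in Kelvin)
Tg1 = 352.15 K, Tg2 = 405.15 K
1/Tg = 0.87/352.15 + 0.13/405.15
Tg = 358.2 K


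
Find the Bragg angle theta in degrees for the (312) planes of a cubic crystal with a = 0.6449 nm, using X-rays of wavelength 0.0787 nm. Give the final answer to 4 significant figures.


d = a / sqrt(h^2+k^2+l^2)
d = 0.6449 / sqrt(14) = 0.172357 nm
lambda = 2*d*sin(theta)  =>  sin(theta) = lambda / (2*d)
sin(theta) = 0.0787 / (2 * 0.172357) = 0.228306
theta = 13.2 deg


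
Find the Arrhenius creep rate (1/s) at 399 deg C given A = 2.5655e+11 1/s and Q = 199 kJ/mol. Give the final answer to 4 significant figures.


rate = A * exp(-Q / (R*T))
T = 399 + 273.15 = 672.15 K
rate = 2.5655e+11 * exp(-199e3 / (8.314 * 672.15))
rate = 8.786e-05 1/s


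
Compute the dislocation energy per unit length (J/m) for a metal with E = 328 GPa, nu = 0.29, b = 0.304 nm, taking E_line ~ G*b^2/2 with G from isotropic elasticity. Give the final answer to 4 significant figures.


Step 1: G = E / (2*(1+nu))
G = 328 / (2*(1+0.29)) = 127.132 GPa = 1.27132e+11 Pa
Step 2: E_line = G*b^2/2
b = 0.304 nm = 3.04e-10 m
E_line = 0.5 * 1.27132e+11 * (3.04e-10)^2 = 5.875e-09 J/m


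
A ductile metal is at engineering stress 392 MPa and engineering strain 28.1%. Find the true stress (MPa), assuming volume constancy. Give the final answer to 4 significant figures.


sigma_true = sigma_eng * (1 + epsilon_eng)
sigma_true = 392 * (1 + 0.281)
sigma_true = 502.2 MPa


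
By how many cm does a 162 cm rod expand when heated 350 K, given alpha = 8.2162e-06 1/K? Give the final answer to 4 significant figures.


dL = L0 * alpha * dT
dL = 162 * 8.2162e-06 * 350
dL = 0.4659 cm


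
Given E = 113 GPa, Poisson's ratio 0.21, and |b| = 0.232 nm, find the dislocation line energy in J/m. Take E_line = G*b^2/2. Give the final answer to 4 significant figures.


Step 1: G = E / (2*(1+nu))
G = 113 / (2*(1+0.21)) = 46.6942 GPa = 4.66942e+10 Pa
Step 2: E_line = G*b^2/2
b = 0.232 nm = 2.32e-10 m
E_line = 0.5 * 4.66942e+10 * (2.32e-10)^2 = 1.257e-09 J/m


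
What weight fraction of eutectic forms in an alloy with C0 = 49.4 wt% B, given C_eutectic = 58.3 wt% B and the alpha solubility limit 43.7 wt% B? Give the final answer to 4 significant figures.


f_primary = (C_e - C0) / (C_e - C_alpha_max)
f_primary = (58.3 - 49.4) / (58.3 - 43.7)
f_primary = 0.609589
f_eutectic = 1 - 0.609589 = 0.3904


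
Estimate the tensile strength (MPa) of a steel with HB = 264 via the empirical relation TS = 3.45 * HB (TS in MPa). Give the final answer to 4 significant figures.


TS (MPa) = 3.45 * HB
TS = 3.45 * 264
TS = 910.8 MPa


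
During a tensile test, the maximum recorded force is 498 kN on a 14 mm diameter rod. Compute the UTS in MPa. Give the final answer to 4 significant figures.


A0 = pi*(d/2)^2 = pi*(14/2)^2 = 153.938 mm^2
UTS = F_max / A0 = 498*1000 / 153.938
UTS = 3235 MPa


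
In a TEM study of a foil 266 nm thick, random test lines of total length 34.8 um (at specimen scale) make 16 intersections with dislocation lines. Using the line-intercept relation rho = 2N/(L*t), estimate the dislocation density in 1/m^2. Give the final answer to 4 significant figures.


rho = 2N / (L * t)
L = 34.8 um = 3.48e-05 m, t = 266 nm = 2.66e-07 m
rho = 2 * 16 / (3.48e-05 * 2.66e-07)
rho = 3.457e+12 1/m^2


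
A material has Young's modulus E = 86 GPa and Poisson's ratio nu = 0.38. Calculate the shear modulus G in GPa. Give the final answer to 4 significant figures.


G = E / (2*(1+nu))
G = 86 / (2*(1+0.38))
G = 31.16 GPa


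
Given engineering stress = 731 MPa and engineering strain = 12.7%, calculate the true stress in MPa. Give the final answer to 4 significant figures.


sigma_true = sigma_eng * (1 + epsilon_eng)
sigma_true = 731 * (1 + 0.127)
sigma_true = 823.8 MPa


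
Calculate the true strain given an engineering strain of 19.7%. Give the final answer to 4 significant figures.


epsilon_true = ln(1 + epsilon_eng)
epsilon_true = ln(1 + 0.197)
epsilon_true = 0.1798


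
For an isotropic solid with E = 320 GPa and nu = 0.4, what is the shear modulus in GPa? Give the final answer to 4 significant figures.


G = E / (2*(1+nu))
G = 320 / (2*(1+0.4))
G = 114.3 GPa


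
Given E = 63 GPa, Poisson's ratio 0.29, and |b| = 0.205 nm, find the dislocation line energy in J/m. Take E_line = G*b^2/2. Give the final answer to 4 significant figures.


Step 1: G = E / (2*(1+nu))
G = 63 / (2*(1+0.29)) = 24.4186 GPa = 2.44186e+10 Pa
Step 2: E_line = G*b^2/2
b = 0.205 nm = 2.05e-10 m
E_line = 0.5 * 2.44186e+10 * (2.05e-10)^2 = 5.131e-10 J/m


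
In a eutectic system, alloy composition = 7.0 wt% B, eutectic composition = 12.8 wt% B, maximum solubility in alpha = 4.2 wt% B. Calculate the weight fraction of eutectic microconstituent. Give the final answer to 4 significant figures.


f_primary = (C_e - C0) / (C_e - C_alpha_max)
f_primary = (12.8 - 7.0) / (12.8 - 4.2)
f_primary = 0.674419
f_eutectic = 1 - 0.674419 = 0.3256


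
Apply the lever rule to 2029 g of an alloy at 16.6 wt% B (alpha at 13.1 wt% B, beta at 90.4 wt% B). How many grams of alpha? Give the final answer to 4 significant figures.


f_alpha = (C_beta - C0) / (C_beta - C_alpha)
f_alpha = (90.4 - 16.6) / (90.4 - 13.1) = 0.954722
m_alpha = f_alpha * m_total = 0.954722 * 2029 = 1937 g


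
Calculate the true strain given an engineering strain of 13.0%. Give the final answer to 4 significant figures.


epsilon_true = ln(1 + epsilon_eng)
epsilon_true = ln(1 + 0.13)
epsilon_true = 0.1222


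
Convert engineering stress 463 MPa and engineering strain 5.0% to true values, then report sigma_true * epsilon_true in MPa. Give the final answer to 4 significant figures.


sigma_true = sigma_eng * (1 + epsilon_eng)
sigma_true = 463 * (1 + 0.05) = 486.15 MPa
epsilon_true = ln(1 + epsilon_eng)
epsilon_true = ln(1 + 0.05) = 0.0487902
sigma_true * epsilon_true = 486.15 * 0.0487902 = 23.72 MPa


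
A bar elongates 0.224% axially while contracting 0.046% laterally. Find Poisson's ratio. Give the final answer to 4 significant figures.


nu = -epsilon_lat / epsilon_axial
Lateral strain is contraction (negative), so using magnitudes:
nu = 0.046 / 0.224
nu = 0.2054


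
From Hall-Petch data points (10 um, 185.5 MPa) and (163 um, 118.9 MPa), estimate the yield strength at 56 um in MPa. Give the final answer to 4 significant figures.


sigma_y = sigma0 + k / sqrt(d)
1/sqrt(d1) = 1/sqrt(1e-05) = 316.228;  1/sqrt(d2) = 78.326
k = (sigma1 - sigma2) / (1/sqrt(d1) - 1/sqrt(d2)) = (185.5 - 118.9) / (316.228 - 78.326) = 0.279948 MPa*m^0.5
sigma0 = sigma1 - k/sqrt(d1) = 185.5 - 0.279948*316.228 = 96.9728 MPa
sigma_y(d3) = 96.9728 + 0.279948 / sqrt(5.6e-05) = 134.4 MPa


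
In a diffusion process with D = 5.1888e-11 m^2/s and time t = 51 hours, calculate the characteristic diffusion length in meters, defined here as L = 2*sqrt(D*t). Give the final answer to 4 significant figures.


t = 51 hr = 183600 s
Diffusion length = 2*sqrt(D*t)
= 2*sqrt(5.1888e-11 * 183600)
= 6.173e-03 m


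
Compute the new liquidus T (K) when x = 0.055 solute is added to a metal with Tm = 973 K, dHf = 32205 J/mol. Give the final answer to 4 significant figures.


dT = R*Tm^2*x / dHf
dT = 8.314 * 973^2 * 0.055 / 32205
dT = 13.4423 K
T_new = 973 - 13.4423 = 959.6 K


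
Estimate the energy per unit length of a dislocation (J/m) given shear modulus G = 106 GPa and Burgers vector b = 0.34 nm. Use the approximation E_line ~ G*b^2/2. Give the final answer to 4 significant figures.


E = G*b^2/2
b = 0.34 nm = 3.4e-10 m
G = 106 GPa = 1.06e+11 Pa
E = 0.5 * 1.06e+11 * (3.4e-10)^2
E = 6.127e-09 J/m


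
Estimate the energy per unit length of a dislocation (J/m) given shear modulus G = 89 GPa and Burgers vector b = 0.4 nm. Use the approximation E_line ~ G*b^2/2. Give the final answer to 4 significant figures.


E = G*b^2/2
b = 0.4 nm = 4e-10 m
G = 89 GPa = 8.9e+10 Pa
E = 0.5 * 8.9e+10 * (4e-10)^2
E = 7.12e-09 J/m


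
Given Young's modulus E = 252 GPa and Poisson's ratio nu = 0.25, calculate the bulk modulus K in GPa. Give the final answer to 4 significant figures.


K = E / (3*(1-2*nu))
K = 252 / (3*(1-2*0.25))
K = 168 GPa


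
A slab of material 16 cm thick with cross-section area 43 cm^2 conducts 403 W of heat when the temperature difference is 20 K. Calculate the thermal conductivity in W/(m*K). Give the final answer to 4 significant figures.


k = Q*L / (A*dT)
L = 0.16 m, A = 4.3e-03 m^2
k = 403 * 0.16 / (4.3e-03 * 20)
k = 749.8 W/(m*K)


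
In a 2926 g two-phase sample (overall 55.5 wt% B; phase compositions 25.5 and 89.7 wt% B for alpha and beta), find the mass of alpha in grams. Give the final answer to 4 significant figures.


f_alpha = (C_beta - C0) / (C_beta - C_alpha)
f_alpha = (89.7 - 55.5) / (89.7 - 25.5) = 0.53271
m_alpha = f_alpha * m_total = 0.53271 * 2926 = 1559 g


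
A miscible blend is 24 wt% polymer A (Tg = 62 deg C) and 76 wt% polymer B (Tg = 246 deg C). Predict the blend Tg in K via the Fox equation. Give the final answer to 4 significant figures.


1/Tg = w1/Tg1 + w2/Tg2 (in Kelvin)
Tg1 = 335.15 K, Tg2 = 519.15 K
1/Tg = 0.24/335.15 + 0.76/519.15
Tg = 458.7 K


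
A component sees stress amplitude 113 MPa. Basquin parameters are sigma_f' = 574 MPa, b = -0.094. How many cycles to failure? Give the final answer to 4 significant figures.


sigma_a = sigma_f' * (2*Nf)^b
2*Nf = (sigma_a / sigma_f')^(1/b)
2*Nf = (113 / 574)^(1/-0.094)
2*Nf = 3.2275e+07
Nf = 1.614e+07 cycles


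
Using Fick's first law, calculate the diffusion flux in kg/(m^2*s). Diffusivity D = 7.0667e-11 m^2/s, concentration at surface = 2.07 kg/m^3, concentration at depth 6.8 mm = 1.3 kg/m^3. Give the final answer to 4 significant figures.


J = -D * (dC/dx) = D * (C1 - C2) / dx
J = 7.0667e-11 * (2.07 - 1.3) / 6.8e-03
J = 8.002e-09 kg/(m^2*s)


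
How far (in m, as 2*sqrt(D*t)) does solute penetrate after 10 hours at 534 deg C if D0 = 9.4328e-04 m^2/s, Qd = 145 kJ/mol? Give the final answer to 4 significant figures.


Step 1: D = D0 * exp(-Qd/(R*T))
T = 807.15 K
D = 9.4328e-04 * exp(-145e3 / (8.314 * 807.15)) = 3.89619e-13 m^2/s
Step 2: L = 2*sqrt(D*t)
t = 10 h = 36000 s
L = 2*sqrt(3.89619e-13 * 36000) = 2.369e-04 m


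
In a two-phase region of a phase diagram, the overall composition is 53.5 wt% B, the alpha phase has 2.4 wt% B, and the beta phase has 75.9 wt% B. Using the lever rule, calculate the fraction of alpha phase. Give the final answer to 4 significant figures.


f_alpha = (C_beta - C0) / (C_beta - C_alpha)
f_alpha = (75.9 - 53.5) / (75.9 - 2.4)
f_alpha = 0.3048


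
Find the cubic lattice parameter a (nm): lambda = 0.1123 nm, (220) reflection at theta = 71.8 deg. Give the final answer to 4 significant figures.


d = lambda / (2*sin(theta))
d = 0.1123 / (2*sin(71.8 deg))
d = 0.059107 nm
a = d * sqrt(h^2+k^2+l^2) = 0.059107 * sqrt(8)
a = 0.1672 nm


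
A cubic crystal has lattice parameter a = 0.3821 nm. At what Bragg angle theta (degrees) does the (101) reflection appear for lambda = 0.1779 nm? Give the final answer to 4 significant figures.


d = a / sqrt(h^2+k^2+l^2)
d = 0.3821 / sqrt(2) = 0.270186 nm
lambda = 2*d*sin(theta)  =>  sin(theta) = lambda / (2*d)
sin(theta) = 0.1779 / (2 * 0.270186) = 0.329218
theta = 19.22 deg


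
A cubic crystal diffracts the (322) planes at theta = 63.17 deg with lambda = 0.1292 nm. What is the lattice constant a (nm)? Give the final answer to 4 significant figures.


d = lambda / (2*sin(theta))
d = 0.1292 / (2*sin(63.17 deg))
d = 0.0723932 nm
a = d * sqrt(h^2+k^2+l^2) = 0.0723932 * sqrt(17)
a = 0.2985 nm


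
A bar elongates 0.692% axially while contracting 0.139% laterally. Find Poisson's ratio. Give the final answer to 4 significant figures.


nu = -epsilon_lat / epsilon_axial
Lateral strain is contraction (negative), so using magnitudes:
nu = 0.139 / 0.692
nu = 0.2009


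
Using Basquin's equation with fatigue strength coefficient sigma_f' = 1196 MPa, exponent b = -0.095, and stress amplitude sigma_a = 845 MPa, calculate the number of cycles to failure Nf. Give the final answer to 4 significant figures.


sigma_a = sigma_f' * (2*Nf)^b
2*Nf = (sigma_a / sigma_f')^(1/b)
2*Nf = (845 / 1196)^(1/-0.095)
2*Nf = 38.7393
Nf = 19.37 cycles


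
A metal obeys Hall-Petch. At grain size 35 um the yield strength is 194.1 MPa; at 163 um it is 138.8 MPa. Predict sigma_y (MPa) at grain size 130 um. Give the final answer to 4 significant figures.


sigma_y = sigma0 + k / sqrt(d)
1/sqrt(d1) = 1/sqrt(3.5e-05) = 169.031;  1/sqrt(d2) = 78.326
k = (sigma1 - sigma2) / (1/sqrt(d1) - 1/sqrt(d2)) = (194.1 - 138.8) / (169.031 - 78.326) = 0.60967 MPa*m^0.5
sigma0 = sigma1 - k/sqrt(d1) = 194.1 - 0.60967*169.031 = 91.047 MPa
sigma_y(d3) = 91.047 + 0.60967 / sqrt(1.3e-04) = 144.5 MPa


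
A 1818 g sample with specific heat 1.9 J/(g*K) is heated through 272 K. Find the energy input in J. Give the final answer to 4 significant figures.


Q = m * cp * dT
Q = 1818 * 1.9 * 272
Q = 939500 J


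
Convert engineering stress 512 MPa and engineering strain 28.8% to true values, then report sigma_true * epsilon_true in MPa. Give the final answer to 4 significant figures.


sigma_true = sigma_eng * (1 + epsilon_eng)
sigma_true = 512 * (1 + 0.288) = 659.456 MPa
epsilon_true = ln(1 + epsilon_eng)
epsilon_true = ln(1 + 0.288) = 0.253091
sigma_true * epsilon_true = 659.456 * 0.253091 = 166.9 MPa


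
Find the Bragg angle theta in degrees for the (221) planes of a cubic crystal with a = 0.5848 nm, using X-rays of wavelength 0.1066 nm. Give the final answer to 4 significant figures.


d = a / sqrt(h^2+k^2+l^2)
d = 0.5848 / sqrt(9) = 0.194933 nm
lambda = 2*d*sin(theta)  =>  sin(theta) = lambda / (2*d)
sin(theta) = 0.1066 / (2 * 0.194933) = 0.273427
theta = 15.87 deg


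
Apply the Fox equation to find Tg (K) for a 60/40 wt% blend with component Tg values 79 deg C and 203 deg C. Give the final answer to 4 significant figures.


1/Tg = w1/Tg1 + w2/Tg2 (in Kelvin)
Tg1 = 352.15 K, Tg2 = 476.15 K
1/Tg = 0.6/352.15 + 0.4/476.15
Tg = 393.1 K


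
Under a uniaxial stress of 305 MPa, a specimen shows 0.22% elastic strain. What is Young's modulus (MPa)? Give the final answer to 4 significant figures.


E = sigma / epsilon
epsilon = 0.22% = 2.2e-03
E = 305 / 2.2e-03
E = 138600 MPa


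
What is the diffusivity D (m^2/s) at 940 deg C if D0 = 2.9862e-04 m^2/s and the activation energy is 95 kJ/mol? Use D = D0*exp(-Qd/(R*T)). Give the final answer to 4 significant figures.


D = D0 * exp(-Qd / (R*T))
T = 1213.15 K
D = 2.9862e-04 * exp(-95e3 / (8.314 * 1213.15))
D = 2.424e-08 m^2/s


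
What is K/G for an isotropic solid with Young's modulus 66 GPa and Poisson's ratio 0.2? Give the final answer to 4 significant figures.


G = E / (2*(1+nu))
G = 66 / (2*(1+0.2)) = 27.5 GPa
K = E / (3*(1-2*nu))
K = 66 / (3*(1-2*0.2)) = 36.6667 GPa
K/G = 36.6667 / 27.5 = 1.333


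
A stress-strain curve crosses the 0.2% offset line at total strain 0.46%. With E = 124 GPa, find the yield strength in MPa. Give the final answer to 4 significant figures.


Offset strain = 0.002
Elastic strain at yield = total_strain - offset = 4.6e-03 - 0.002 = 2.6e-03
sigma_y = E * elastic_strain = 124000 * 2.6e-03
sigma_y = 322.4 MPa


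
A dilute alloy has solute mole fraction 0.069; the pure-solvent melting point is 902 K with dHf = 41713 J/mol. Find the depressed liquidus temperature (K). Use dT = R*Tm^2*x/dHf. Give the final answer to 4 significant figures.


dT = R*Tm^2*x / dHf
dT = 8.314 * 902^2 * 0.069 / 41713
dT = 11.1892 K
T_new = 902 - 11.1892 = 890.8 K


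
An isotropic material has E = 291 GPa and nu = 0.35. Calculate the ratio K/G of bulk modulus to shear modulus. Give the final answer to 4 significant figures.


G = E / (2*(1+nu))
G = 291 / (2*(1+0.35)) = 107.778 GPa
K = E / (3*(1-2*nu))
K = 291 / (3*(1-2*0.35)) = 323.333 GPa
K/G = 323.333 / 107.778 = 3


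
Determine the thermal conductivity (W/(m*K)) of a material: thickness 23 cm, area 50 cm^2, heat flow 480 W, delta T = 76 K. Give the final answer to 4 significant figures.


k = Q*L / (A*dT)
L = 0.23 m, A = 5e-03 m^2
k = 480 * 0.23 / (5e-03 * 76)
k = 290.5 W/(m*K)


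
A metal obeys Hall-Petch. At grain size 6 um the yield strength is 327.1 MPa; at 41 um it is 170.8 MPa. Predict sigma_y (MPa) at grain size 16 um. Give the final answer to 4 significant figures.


sigma_y = sigma0 + k / sqrt(d)
1/sqrt(d1) = 1/sqrt(6e-06) = 408.248;  1/sqrt(d2) = 156.174
k = (sigma1 - sigma2) / (1/sqrt(d1) - 1/sqrt(d2)) = (327.1 - 170.8) / (408.248 - 156.174) = 0.620055 MPa*m^0.5
sigma0 = sigma1 - k/sqrt(d1) = 327.1 - 0.620055*408.248 = 73.9637 MPa
sigma_y(d3) = 73.9637 + 0.620055 / sqrt(1.6e-05) = 229 MPa


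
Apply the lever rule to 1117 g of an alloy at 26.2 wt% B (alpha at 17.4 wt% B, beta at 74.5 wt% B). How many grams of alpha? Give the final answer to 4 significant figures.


f_alpha = (C_beta - C0) / (C_beta - C_alpha)
f_alpha = (74.5 - 26.2) / (74.5 - 17.4) = 0.845884
m_alpha = f_alpha * m_total = 0.845884 * 1117 = 944.9 g


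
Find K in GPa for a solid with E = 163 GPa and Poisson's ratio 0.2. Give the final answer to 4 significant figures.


K = E / (3*(1-2*nu))
K = 163 / (3*(1-2*0.2))
K = 90.56 GPa


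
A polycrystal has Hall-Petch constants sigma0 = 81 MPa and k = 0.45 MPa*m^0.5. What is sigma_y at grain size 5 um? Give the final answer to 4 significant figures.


sigma_y = sigma0 + k / sqrt(d)
d = 5 um = 5e-06 m
sigma_y = 81 + 0.45 / sqrt(5e-06)
sigma_y = 282.2 MPa


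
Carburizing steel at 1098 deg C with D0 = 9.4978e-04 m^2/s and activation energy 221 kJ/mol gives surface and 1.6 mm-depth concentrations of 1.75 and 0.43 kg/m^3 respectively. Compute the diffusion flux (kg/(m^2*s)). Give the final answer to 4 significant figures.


Step 1: D = D0 * exp(-Qd/(R*T))
T = 1098 + 273.15 = 1371.15 K
D = 9.4978e-04 * exp(-221e3 / (8.314 * 1371.15)) = 3.61588e-12 m^2/s
Step 2: J = D * (C1 - C2) / dx
J = 3.61588e-12 * (1.75 - 0.43) / 1.6e-03
J = 2.983e-09 kg/(m^2*s)


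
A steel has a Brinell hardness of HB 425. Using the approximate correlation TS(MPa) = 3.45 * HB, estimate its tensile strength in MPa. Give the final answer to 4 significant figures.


TS (MPa) = 3.45 * HB
TS = 3.45 * 425
TS = 1466 MPa


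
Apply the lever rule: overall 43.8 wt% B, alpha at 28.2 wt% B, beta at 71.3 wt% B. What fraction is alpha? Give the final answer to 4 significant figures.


f_alpha = (C_beta - C0) / (C_beta - C_alpha)
f_alpha = (71.3 - 43.8) / (71.3 - 28.2)
f_alpha = 0.6381


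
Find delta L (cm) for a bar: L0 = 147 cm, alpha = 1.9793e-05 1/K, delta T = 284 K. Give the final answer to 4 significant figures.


dL = L0 * alpha * dT
dL = 147 * 1.9793e-05 * 284
dL = 0.8263 cm


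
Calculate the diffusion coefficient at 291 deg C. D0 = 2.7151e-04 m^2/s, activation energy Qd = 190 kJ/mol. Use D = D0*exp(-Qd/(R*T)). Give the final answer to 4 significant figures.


D = D0 * exp(-Qd / (R*T))
T = 564.15 K
D = 2.7151e-04 * exp(-190e3 / (8.314 * 564.15))
D = 6.935e-22 m^2/s


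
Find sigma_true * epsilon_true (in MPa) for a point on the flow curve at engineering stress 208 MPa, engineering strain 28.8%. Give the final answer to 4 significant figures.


sigma_true = sigma_eng * (1 + epsilon_eng)
sigma_true = 208 * (1 + 0.288) = 267.904 MPa
epsilon_true = ln(1 + epsilon_eng)
epsilon_true = ln(1 + 0.288) = 0.253091
sigma_true * epsilon_true = 267.904 * 0.253091 = 67.8 MPa


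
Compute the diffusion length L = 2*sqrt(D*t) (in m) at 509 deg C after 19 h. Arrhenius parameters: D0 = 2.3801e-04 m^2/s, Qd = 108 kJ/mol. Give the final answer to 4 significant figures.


Step 1: D = D0 * exp(-Qd/(R*T))
T = 782.15 K
D = 2.3801e-04 * exp(-108e3 / (8.314 * 782.15)) = 1.4579e-11 m^2/s
Step 2: L = 2*sqrt(D*t)
t = 19 h = 68400 s
L = 2*sqrt(1.4579e-11 * 68400) = 1.997e-03 m


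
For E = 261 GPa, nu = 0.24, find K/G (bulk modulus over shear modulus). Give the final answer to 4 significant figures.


G = E / (2*(1+nu))
G = 261 / (2*(1+0.24)) = 105.242 GPa
K = E / (3*(1-2*nu))
K = 261 / (3*(1-2*0.24)) = 167.308 GPa
K/G = 167.308 / 105.242 = 1.59


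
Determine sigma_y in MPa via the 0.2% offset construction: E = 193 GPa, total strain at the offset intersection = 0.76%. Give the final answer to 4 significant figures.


Offset strain = 0.002
Elastic strain at yield = total_strain - offset = 7.6e-03 - 0.002 = 5.6e-03
sigma_y = E * elastic_strain = 193000 * 5.6e-03
sigma_y = 1081 MPa


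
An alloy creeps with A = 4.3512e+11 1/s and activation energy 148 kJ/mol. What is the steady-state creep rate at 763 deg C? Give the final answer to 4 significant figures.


rate = A * exp(-Q / (R*T))
T = 763 + 273.15 = 1036.15 K
rate = 4.3512e+11 * exp(-148e3 / (8.314 * 1036.15))
rate = 15040 1/s


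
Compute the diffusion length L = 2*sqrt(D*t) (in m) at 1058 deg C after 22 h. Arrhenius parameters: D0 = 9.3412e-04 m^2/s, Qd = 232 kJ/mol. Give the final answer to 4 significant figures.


Step 1: D = D0 * exp(-Qd/(R*T))
T = 1331.15 K
D = 9.3412e-04 * exp(-232e3 / (8.314 * 1331.15)) = 7.35088e-13 m^2/s
Step 2: L = 2*sqrt(D*t)
t = 22 h = 79200 s
L = 2*sqrt(7.35088e-13 * 79200) = 4.826e-04 m


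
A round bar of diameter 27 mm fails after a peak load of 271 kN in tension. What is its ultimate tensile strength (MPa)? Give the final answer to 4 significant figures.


A0 = pi*(d/2)^2 = pi*(27/2)^2 = 572.555 mm^2
UTS = F_max / A0 = 271*1000 / 572.555
UTS = 473.3 MPa


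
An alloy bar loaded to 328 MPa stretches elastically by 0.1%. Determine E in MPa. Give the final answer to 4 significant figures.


E = sigma / epsilon
epsilon = 0.1% = 1e-03
E = 328 / 1e-03
E = 328000 MPa


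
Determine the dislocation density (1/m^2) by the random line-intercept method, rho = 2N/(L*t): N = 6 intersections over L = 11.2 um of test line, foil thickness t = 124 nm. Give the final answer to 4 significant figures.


rho = 2N / (L * t)
L = 11.2 um = 1.12e-05 m, t = 124 nm = 1.24e-07 m
rho = 2 * 6 / (1.12e-05 * 1.24e-07)
rho = 8.641e+12 1/m^2


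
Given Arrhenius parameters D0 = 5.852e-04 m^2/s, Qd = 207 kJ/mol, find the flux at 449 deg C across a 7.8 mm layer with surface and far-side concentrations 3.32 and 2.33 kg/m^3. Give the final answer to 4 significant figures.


Step 1: D = D0 * exp(-Qd/(R*T))
T = 449 + 273.15 = 722.15 K
D = 5.852e-04 * exp(-207e3 / (8.314 * 722.15)) = 6.22322e-19 m^2/s
Step 2: J = D * (C1 - C2) / dx
J = 6.22322e-19 * (3.32 - 2.33) / 7.8e-03
J = 7.899e-17 kg/(m^2*s)


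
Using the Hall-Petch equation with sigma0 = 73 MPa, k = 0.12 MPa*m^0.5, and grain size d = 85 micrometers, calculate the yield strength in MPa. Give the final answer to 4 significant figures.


sigma_y = sigma0 + k / sqrt(d)
d = 85 um = 8.5e-05 m
sigma_y = 73 + 0.12 / sqrt(8.5e-05)
sigma_y = 86.02 MPa


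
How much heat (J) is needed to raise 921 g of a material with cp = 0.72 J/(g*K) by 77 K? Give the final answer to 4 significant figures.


Q = m * cp * dT
Q = 921 * 0.72 * 77
Q = 51060 J


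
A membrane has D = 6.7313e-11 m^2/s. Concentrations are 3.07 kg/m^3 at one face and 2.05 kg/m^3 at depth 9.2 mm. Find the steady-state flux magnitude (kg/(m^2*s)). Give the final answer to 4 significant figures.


J = -D * (dC/dx) = D * (C1 - C2) / dx
J = 6.7313e-11 * (3.07 - 2.05) / 9.2e-03
J = 7.463e-09 kg/(m^2*s)


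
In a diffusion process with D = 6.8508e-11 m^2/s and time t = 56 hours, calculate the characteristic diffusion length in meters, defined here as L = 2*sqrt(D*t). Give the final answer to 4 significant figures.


t = 56 hr = 201600 s
Diffusion length = 2*sqrt(D*t)
= 2*sqrt(6.8508e-11 * 201600)
= 7.433e-03 m


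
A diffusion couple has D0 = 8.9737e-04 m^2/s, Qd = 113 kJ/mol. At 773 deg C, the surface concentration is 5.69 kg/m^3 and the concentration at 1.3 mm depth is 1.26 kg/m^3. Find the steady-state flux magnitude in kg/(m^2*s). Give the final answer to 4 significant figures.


Step 1: D = D0 * exp(-Qd/(R*T))
T = 773 + 273.15 = 1046.15 K
D = 8.9737e-04 * exp(-113e3 / (8.314 * 1046.15)) = 2.04474e-09 m^2/s
Step 2: J = D * (C1 - C2) / dx
J = 2.04474e-09 * (5.69 - 1.26) / 1.3e-03
J = 6.968e-06 kg/(m^2*s)


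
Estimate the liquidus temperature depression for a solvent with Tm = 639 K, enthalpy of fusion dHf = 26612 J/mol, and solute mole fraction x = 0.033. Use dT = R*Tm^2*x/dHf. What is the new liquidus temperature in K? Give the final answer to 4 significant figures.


dT = R*Tm^2*x / dHf
dT = 8.314 * 639^2 * 0.033 / 26612
dT = 4.20967 K
T_new = 639 - 4.20967 = 634.8 K


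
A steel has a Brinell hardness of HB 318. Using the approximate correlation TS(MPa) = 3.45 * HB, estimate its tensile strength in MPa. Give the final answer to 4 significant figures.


TS (MPa) = 3.45 * HB
TS = 3.45 * 318
TS = 1097 MPa


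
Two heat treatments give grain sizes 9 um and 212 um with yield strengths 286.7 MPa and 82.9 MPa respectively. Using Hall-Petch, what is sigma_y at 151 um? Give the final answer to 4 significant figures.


sigma_y = sigma0 + k / sqrt(d)
1/sqrt(d1) = 1/sqrt(9e-06) = 333.333;  1/sqrt(d2) = 68.6803
k = (sigma1 - sigma2) / (1/sqrt(d1) - 1/sqrt(d2)) = (286.7 - 82.9) / (333.333 - 68.6803) = 0.770065 MPa*m^0.5
sigma0 = sigma1 - k/sqrt(d1) = 286.7 - 0.770065*333.333 = 30.0117 MPa
sigma_y(d3) = 30.0117 + 0.770065 / sqrt(1.51e-04) = 92.68 MPa


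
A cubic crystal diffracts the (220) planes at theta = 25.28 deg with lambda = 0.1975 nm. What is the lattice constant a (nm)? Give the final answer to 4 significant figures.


d = lambda / (2*sin(theta))
d = 0.1975 / (2*sin(25.28 deg))
d = 0.231242 nm
a = d * sqrt(h^2+k^2+l^2) = 0.231242 * sqrt(8)
a = 0.6541 nm


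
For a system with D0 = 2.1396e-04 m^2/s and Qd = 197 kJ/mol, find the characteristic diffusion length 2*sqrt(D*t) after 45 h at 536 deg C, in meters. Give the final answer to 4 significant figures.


Step 1: D = D0 * exp(-Qd/(R*T))
T = 809.15 K
D = 2.1396e-04 * exp(-197e3 / (8.314 * 809.15)) = 4.09777e-17 m^2/s
Step 2: L = 2*sqrt(D*t)
t = 45 h = 162000 s
L = 2*sqrt(4.09777e-17 * 162000) = 5.153e-06 m


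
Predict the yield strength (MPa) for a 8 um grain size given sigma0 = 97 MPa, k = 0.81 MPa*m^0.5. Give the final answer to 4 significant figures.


sigma_y = sigma0 + k / sqrt(d)
d = 8 um = 8e-06 m
sigma_y = 97 + 0.81 / sqrt(8e-06)
sigma_y = 383.4 MPa


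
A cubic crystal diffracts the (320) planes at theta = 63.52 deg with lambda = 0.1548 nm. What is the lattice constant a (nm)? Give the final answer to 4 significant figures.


d = lambda / (2*sin(theta))
d = 0.1548 / (2*sin(63.52 deg))
d = 0.0864717 nm
a = d * sqrt(h^2+k^2+l^2) = 0.0864717 * sqrt(13)
a = 0.3118 nm


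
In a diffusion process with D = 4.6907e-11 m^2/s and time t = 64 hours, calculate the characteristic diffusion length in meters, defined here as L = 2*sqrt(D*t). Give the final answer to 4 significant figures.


t = 64 hr = 230400 s
Diffusion length = 2*sqrt(D*t)
= 2*sqrt(4.6907e-11 * 230400)
= 6.575e-03 m


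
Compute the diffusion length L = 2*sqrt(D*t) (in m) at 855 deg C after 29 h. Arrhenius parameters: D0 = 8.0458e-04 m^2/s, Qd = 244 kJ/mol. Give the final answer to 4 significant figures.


Step 1: D = D0 * exp(-Qd/(R*T))
T = 1128.15 K
D = 8.0458e-04 * exp(-244e3 / (8.314 * 1128.15)) = 4.05211e-15 m^2/s
Step 2: L = 2*sqrt(D*t)
t = 29 h = 104400 s
L = 2*sqrt(4.05211e-15 * 104400) = 4.114e-05 m


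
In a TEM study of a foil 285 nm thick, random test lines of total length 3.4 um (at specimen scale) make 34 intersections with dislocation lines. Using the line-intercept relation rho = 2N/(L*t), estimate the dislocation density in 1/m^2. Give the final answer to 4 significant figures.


rho = 2N / (L * t)
L = 3.4 um = 3.4e-06 m, t = 285 nm = 2.85e-07 m
rho = 2 * 34 / (3.4e-06 * 2.85e-07)
rho = 7.018e+13 1/m^2


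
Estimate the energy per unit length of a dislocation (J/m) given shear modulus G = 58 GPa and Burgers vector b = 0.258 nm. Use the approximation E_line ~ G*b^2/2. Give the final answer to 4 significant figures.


E = G*b^2/2
b = 0.258 nm = 2.58e-10 m
G = 58 GPa = 5.8e+10 Pa
E = 0.5 * 5.8e+10 * (2.58e-10)^2
E = 1.93e-09 J/m


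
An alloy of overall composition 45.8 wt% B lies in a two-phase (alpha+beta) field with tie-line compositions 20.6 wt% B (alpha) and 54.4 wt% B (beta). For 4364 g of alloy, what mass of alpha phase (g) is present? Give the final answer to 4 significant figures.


f_alpha = (C_beta - C0) / (C_beta - C_alpha)
f_alpha = (54.4 - 45.8) / (54.4 - 20.6) = 0.254438
m_alpha = f_alpha * m_total = 0.254438 * 4364 = 1110 g


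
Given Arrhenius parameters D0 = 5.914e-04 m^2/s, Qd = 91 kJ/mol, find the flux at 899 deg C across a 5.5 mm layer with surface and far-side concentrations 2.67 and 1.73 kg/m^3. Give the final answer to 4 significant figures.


Step 1: D = D0 * exp(-Qd/(R*T))
T = 899 + 273.15 = 1172.15 K
D = 5.914e-04 * exp(-91e3 / (8.314 * 1172.15)) = 5.20586e-08 m^2/s
Step 2: J = D * (C1 - C2) / dx
J = 5.20586e-08 * (2.67 - 1.73) / 5.5e-03
J = 8.897e-06 kg/(m^2*s)


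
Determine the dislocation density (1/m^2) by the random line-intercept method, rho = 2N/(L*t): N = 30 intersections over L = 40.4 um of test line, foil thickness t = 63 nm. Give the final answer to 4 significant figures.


rho = 2N / (L * t)
L = 40.4 um = 4.04e-05 m, t = 63 nm = 6.3e-08 m
rho = 2 * 30 / (4.04e-05 * 6.3e-08)
rho = 2.357e+13 1/m^2


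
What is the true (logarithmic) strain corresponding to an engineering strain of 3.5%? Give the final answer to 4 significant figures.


epsilon_true = ln(1 + epsilon_eng)
epsilon_true = ln(1 + 0.035)
epsilon_true = 0.0344


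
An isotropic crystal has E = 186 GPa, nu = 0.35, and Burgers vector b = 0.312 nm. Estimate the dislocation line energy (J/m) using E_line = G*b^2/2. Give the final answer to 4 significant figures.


Step 1: G = E / (2*(1+nu))
G = 186 / (2*(1+0.35)) = 68.8889 GPa = 6.88889e+10 Pa
Step 2: E_line = G*b^2/2
b = 0.312 nm = 3.12e-10 m
E_line = 0.5 * 6.88889e+10 * (3.12e-10)^2 = 3.353e-09 J/m


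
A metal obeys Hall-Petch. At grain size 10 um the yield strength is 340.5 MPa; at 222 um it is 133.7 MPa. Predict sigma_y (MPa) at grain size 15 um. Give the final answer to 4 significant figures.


sigma_y = sigma0 + k / sqrt(d)
1/sqrt(d1) = 1/sqrt(1e-05) = 316.228;  1/sqrt(d2) = 67.1156
k = (sigma1 - sigma2) / (1/sqrt(d1) - 1/sqrt(d2)) = (340.5 - 133.7) / (316.228 - 67.1156) = 0.830148 MPa*m^0.5
sigma0 = sigma1 - k/sqrt(d1) = 340.5 - 0.830148*316.228 = 77.9841 MPa
sigma_y(d3) = 77.9841 + 0.830148 / sqrt(1.5e-05) = 292.3 MPa


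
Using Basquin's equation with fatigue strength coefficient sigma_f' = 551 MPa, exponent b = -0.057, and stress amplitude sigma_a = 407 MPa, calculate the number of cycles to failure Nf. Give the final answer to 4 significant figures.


sigma_a = sigma_f' * (2*Nf)^b
2*Nf = (sigma_a / sigma_f')^(1/b)
2*Nf = (407 / 551)^(1/-0.057)
2*Nf = 203.245
Nf = 101.6 cycles


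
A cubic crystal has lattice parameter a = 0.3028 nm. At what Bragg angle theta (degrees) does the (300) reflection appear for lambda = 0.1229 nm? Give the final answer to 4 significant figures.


d = a / sqrt(h^2+k^2+l^2)
d = 0.3028 / sqrt(9) = 0.100933 nm
lambda = 2*d*sin(theta)  =>  sin(theta) = lambda / (2*d)
sin(theta) = 0.1229 / (2 * 0.100933) = 0.608818
theta = 37.5 deg


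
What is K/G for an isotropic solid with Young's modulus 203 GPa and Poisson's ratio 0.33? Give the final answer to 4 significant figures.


G = E / (2*(1+nu))
G = 203 / (2*(1+0.33)) = 76.3158 GPa
K = E / (3*(1-2*nu))
K = 203 / (3*(1-2*0.33)) = 199.02 GPa
K/G = 199.02 / 76.3158 = 2.608
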